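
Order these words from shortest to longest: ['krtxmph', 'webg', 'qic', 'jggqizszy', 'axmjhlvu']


Compute lengths:
  'krtxmph' has length 7
  'webg' has length 4
  'qic' has length 3
  'jggqizszy' has length 9
  'axmjhlvu' has length 8
Lengths in increasing order: 3 < 4 < 7 < 8 < 9
Listing the words in that order gives the answer.
Final answer: ['qic', 'webg', 'krtxmph', 'axmjhlvu', 'jggqizszy']


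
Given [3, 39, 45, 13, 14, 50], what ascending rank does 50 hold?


Sort ascending: [3, 13, 14, 39, 45, 50]
Find 50 in the sorted list.
50 is at position 6 (1-indexed).
Final answer: 6


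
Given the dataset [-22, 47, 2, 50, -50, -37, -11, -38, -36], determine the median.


First, sort the list: [-50, -38, -37, -36, -22, -11, 2, 47, 50]
The list has 9 elements (odd count).
The middle index is 4 (0-based), and the element there is -22.
Final answer: -22


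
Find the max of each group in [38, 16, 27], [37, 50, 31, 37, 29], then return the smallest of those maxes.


Find max of each group:
  Group 1: [38, 16, 27] -> max = 38
  Group 2: [37, 50, 31, 37, 29] -> max = 50
Maxes: [38, 50]
Minimum of maxes = 38
Final answer: 38


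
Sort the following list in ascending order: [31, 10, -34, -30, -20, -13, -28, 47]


Original list: [31, 10, -34, -30, -20, -13, -28, 47]
Repeatedly take the smallest remaining element:
  Remaining [31, 10, -34, -30, -20, -13, -28, 47] -> smallest is -34
  Remaining [31, 10, -30, -20, -13, -28, 47] -> smallest is -30
  Remaining [31, 10, -20, -13, -28, 47] -> smallest is -28
  Remaining [31, 10, -20, -13, 47] -> smallest is -20
  Remaining [31, 10, -13, 47] -> smallest is -13
  Remaining [31, 10, 47] -> smallest is 10
  Remaining [31, 47] -> smallest is 31
  Remaining [47] -> smallest is 47
Collecting the picks in order gives the sorted list.
Final answer: [-34, -30, -28, -20, -13, 10, 31, 47]


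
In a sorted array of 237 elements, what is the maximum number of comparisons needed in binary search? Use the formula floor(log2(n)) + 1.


Binary search halves the search space each step.
Maximum comparisons = floor(log2(237)) + 1
log2(237) = 7.8887
floor(log2(237)) = 7, so 7 + 1 = 8
Final answer: 8


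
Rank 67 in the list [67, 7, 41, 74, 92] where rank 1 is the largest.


Sort descending: [92, 74, 67, 41, 7]
Find 67 in the sorted list.
67 is at position 3.
Final answer: 3


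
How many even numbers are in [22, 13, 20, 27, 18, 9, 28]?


Check each element:
  22 is even
  13 is odd
  20 is even
  27 is odd
  18 is even
  9 is odd
  28 is even
Evens: [22, 20, 18, 28]
Count of evens = 4
Final answer: 4


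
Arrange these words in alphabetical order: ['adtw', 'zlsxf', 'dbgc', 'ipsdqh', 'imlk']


Compare strings character by character (the first differing letter decides):
  'adtw' < 'dbgc' since 'a' < 'd' at position 1
  'dbgc' < 'imlk' since 'd' < 'i' at position 1
  'imlk' < 'ipsdqh' since 'm' < 'p' at position 2
  'ipsdqh' < 'zlsxf' since 'i' < 'z' at position 1
Chaining these comparisons gives the alphabetical order.
Final answer: ['adtw', 'dbgc', 'imlk', 'ipsdqh', 'zlsxf']


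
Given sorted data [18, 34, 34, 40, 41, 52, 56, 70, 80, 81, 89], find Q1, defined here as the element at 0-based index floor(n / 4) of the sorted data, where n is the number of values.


The list has n = 11 elements.
Q1 index = floor(11 / 4) = floor(2.75) = 2
Counting from index 0 in the sorted data, the element at index 2 is 34.
Final answer: 34


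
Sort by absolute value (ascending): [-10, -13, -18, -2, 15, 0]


Compute absolute values:
  |-10| = 10
  |-13| = 13
  |-18| = 18
  |-2| = 2
  |15| = 15
  |0| = 0
Absolute values in increasing order: 0 < 2 < 10 < 13 < 15 < 18
Listing the original numbers in that order gives the answer.
Final answer: [0, -2, -10, -13, 15, -18]


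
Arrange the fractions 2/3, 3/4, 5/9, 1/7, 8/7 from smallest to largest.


Convert to decimal for comparison:
  2/3 = 0.6667
  3/4 = 0.75
  5/9 = 0.5556
  1/7 = 0.1429
  8/7 = 1.1429
Decimals in increasing order: 0.1429 < 0.5556 < 0.6667 < 0.75 < 1.1429
Writing each back as its fraction gives the sorted order.
Final answer: 1/7, 5/9, 2/3, 3/4, 8/7


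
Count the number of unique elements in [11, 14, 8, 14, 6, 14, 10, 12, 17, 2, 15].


List all unique values:
Distinct values: [2, 6, 8, 10, 11, 12, 14, 15, 17]
Count = 9
Final answer: 9


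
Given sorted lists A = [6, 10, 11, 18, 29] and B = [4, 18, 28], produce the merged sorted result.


List A: [6, 10, 11, 18, 29]
List B: [4, 18, 28]
Repeatedly compare the front elements and take the smaller:
  6 vs 4 -> take 4
  6 vs 18 -> take 6
  10 vs 18 -> take 10
  11 vs 18 -> take 11
  18 vs 18 -> take 18
  29 vs 18 -> take 18
  29 vs 28 -> take 28
  B is exhausted; append the rest of A: [29]
Final answer: [4, 6, 10, 11, 18, 18, 28, 29]


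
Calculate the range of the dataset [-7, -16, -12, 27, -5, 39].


Maximum value: 39
Minimum value: -16
Range = 39 - (-16) = 55
Final answer: 55


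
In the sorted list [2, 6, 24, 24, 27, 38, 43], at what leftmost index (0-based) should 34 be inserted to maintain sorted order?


List is sorted: [2, 6, 24, 24, 27, 38, 43]
We need the leftmost position where 34 can be inserted, i.e. the first index whose element is >= 34 (or the end of the list if none is).
Binary search with low=0, high=7 (0-based indices):
  low=0, high=7, mid=3: a[3]=24 < 34, so low = 4
  low=4, high=7, mid=5: a[5]=38 >= 34, so high = 5
  low=4, high=5, mid=4: a[4]=27 < 34, so low = 5
Now low = high = 5, so the insertion index is 5.
Final answer: 5


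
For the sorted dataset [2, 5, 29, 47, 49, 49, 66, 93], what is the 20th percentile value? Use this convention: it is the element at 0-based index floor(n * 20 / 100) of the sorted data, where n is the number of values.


The dataset has n = 8 elements.
Index = floor(8 * 20 / 100) = floor(160 / 100) = floor(1.6) = 1
Counting from index 0 in the sorted data, the element at index 1 is 5.
Final answer: 5


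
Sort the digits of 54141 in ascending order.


The number 54141 has digits: 5, 4, 1, 4, 1
Sorted: 1, 1, 4, 4, 5
Joining the sorted digits gives the result.
Final answer: 11445


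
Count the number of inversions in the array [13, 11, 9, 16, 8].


For each element, count the later elements that are smaller than it:
  13 (index 0): smaller elements after it = [11, 9, 8] -> 3
  11 (index 1): smaller elements after it = [9, 8] -> 2
  9 (index 2): smaller elements after it = [8] -> 1
  16 (index 3): smaller elements after it = [8] -> 1
Total inversions = 3 + 2 + 1 + 1 = 7
Final answer: 7


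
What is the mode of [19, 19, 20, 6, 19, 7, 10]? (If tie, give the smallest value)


Count the frequency of each value:
  6 appears 1 time(s)
  7 appears 1 time(s)
  10 appears 1 time(s)
  19 appears 3 time(s)
  20 appears 1 time(s)
Maximum frequency is 3.
Only 19 reaches that frequency, so it is the mode.
Final answer: 19


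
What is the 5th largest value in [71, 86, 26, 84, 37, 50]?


Sort descending: [86, 84, 71, 50, 37, 26]
The 5th element (1-indexed) is at index 4.
Value = 37
Final answer: 37


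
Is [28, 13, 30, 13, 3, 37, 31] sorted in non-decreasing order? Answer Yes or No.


Check consecutive pairs:
  28 <= 13? False
  13 <= 30? True
  30 <= 13? False
  13 <= 3? False
  3 <= 37? True
  37 <= 31? False
4 consecutive pair(s) are out of order, so the list is not sorted.
Final answer: No


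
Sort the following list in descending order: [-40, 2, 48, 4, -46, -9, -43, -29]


Original list: [-40, 2, 48, 4, -46, -9, -43, -29]
Repeatedly take the largest remaining element:
  Remaining [-40, 2, 48, 4, -46, -9, -43, -29] -> largest is 48
  Remaining [-40, 2, 4, -46, -9, -43, -29] -> largest is 4
  Remaining [-40, 2, -46, -9, -43, -29] -> largest is 2
  Remaining [-40, -46, -9, -43, -29] -> largest is -9
  Remaining [-40, -46, -43, -29] -> largest is -29
  Remaining [-40, -46, -43] -> largest is -40
  Remaining [-46, -43] -> largest is -43
  Remaining [-46] -> largest is -46
Collecting the picks in order gives the descending list.
Final answer: [48, 4, 2, -9, -29, -40, -43, -46]


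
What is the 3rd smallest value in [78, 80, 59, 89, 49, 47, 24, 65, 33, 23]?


Sort ascending: [23, 24, 33, 47, 49, 59, 65, 78, 80, 89]
The 3rd element (1-indexed) is at index 2.
Value = 33
Final answer: 33


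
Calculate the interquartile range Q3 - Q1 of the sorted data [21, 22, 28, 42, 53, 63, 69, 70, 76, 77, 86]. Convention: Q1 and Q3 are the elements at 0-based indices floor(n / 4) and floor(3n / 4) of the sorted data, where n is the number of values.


The data has n = 11 elements.
Q1 index = floor(11 / 4) = floor(2.75) = 2; Q3 index = floor(3 * 11 / 4) = floor(8.25) = 8
Q1 = element at index 2 = 28
Q3 = element at index 8 = 76
IQR = 76 - 28 = 48
Final answer: 48


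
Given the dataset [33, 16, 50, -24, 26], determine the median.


First, sort the list: [-24, 16, 26, 33, 50]
The list has 5 elements (odd count).
The middle index is 2 (0-based), and the element there is 26.
Final answer: 26


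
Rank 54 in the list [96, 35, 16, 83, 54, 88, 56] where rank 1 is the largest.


Sort descending: [96, 88, 83, 56, 54, 35, 16]
Find 54 in the sorted list.
54 is at position 5.
Final answer: 5


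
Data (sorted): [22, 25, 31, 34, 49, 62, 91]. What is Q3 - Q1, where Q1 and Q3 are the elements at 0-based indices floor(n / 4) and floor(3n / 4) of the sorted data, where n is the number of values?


The data has n = 7 elements.
Q1 index = floor(7 / 4) = floor(1.75) = 1; Q3 index = floor(3 * 7 / 4) = floor(5.25) = 5
Q1 = element at index 1 = 25
Q3 = element at index 5 = 62
IQR = 62 - 25 = 37
Final answer: 37


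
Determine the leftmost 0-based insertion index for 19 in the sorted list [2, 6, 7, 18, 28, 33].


List is sorted: [2, 6, 7, 18, 28, 33]
We need the leftmost position where 19 can be inserted, i.e. the first index whose element is >= 19 (or the end of the list if none is).
Binary search with low=0, high=6 (0-based indices):
  low=0, high=6, mid=3: a[3]=18 < 19, so low = 4
  low=4, high=6, mid=5: a[5]=33 >= 19, so high = 5
  low=4, high=5, mid=4: a[4]=28 >= 19, so high = 4
Now low = high = 4, so the insertion index is 4.
Final answer: 4


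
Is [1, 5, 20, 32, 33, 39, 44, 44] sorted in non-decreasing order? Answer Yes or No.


Check consecutive pairs:
  1 <= 5? True
  5 <= 20? True
  20 <= 32? True
  32 <= 33? True
  33 <= 39? True
  39 <= 44? True
  44 <= 44? True
Every consecutive pair is in order, so the list is non-decreasing.
Final answer: Yes


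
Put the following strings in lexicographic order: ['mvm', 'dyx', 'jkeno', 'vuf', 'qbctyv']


Compare strings character by character (the first differing letter decides):
  'dyx' < 'jkeno' since 'd' < 'j' at position 1
  'jkeno' < 'mvm' since 'j' < 'm' at position 1
  'mvm' < 'qbctyv' since 'm' < 'q' at position 1
  'qbctyv' < 'vuf' since 'q' < 'v' at position 1
Chaining these comparisons gives the alphabetical order.
Final answer: ['dyx', 'jkeno', 'mvm', 'qbctyv', 'vuf']


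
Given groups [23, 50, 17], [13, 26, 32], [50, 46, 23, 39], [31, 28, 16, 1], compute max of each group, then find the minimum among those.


Find max of each group:
  Group 1: [23, 50, 17] -> max = 50
  Group 2: [13, 26, 32] -> max = 32
  Group 3: [50, 46, 23, 39] -> max = 50
  Group 4: [31, 28, 16, 1] -> max = 31
Maxes: [50, 32, 50, 31]
Minimum of maxes = 31
Final answer: 31


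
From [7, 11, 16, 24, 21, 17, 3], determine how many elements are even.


Check each element:
  7 is odd
  11 is odd
  16 is even
  24 is even
  21 is odd
  17 is odd
  3 is odd
Evens: [16, 24]
Count of evens = 2
Final answer: 2


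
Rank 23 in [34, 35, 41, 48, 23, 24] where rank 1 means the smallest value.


Sort ascending: [23, 24, 34, 35, 41, 48]
Find 23 in the sorted list.
23 is at position 1 (1-indexed).
Final answer: 1


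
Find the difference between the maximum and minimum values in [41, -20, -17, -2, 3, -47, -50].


Maximum value: 41
Minimum value: -50
Range = 41 - (-50) = 91
Final answer: 91


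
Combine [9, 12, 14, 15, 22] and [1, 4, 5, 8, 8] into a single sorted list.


List A: [9, 12, 14, 15, 22]
List B: [1, 4, 5, 8, 8]
Repeatedly compare the front elements and take the smaller:
  9 vs 1 -> take 1
  9 vs 4 -> take 4
  9 vs 5 -> take 5
  9 vs 8 -> take 8
  9 vs 8 -> take 8
  B is exhausted; append the rest of A: [9, 12, 14, 15, 22]
Final answer: [1, 4, 5, 8, 8, 9, 12, 14, 15, 22]


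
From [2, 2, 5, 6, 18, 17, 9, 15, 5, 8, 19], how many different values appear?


List all unique values:
Distinct values: [2, 5, 6, 8, 9, 15, 17, 18, 19]
Count = 9
Final answer: 9


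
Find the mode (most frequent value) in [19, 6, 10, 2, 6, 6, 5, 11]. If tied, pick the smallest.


Count the frequency of each value:
  2 appears 1 time(s)
  5 appears 1 time(s)
  6 appears 3 time(s)
  10 appears 1 time(s)
  11 appears 1 time(s)
  19 appears 1 time(s)
Maximum frequency is 3.
Only 6 reaches that frequency, so it is the mode.
Final answer: 6


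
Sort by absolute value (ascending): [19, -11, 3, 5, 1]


Compute absolute values:
  |19| = 19
  |-11| = 11
  |3| = 3
  |5| = 5
  |1| = 1
Absolute values in increasing order: 1 < 3 < 5 < 11 < 19
Listing the original numbers in that order gives the answer.
Final answer: [1, 3, 5, -11, 19]


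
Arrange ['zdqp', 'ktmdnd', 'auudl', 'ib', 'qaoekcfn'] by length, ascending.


Compute lengths:
  'zdqp' has length 4
  'ktmdnd' has length 6
  'auudl' has length 5
  'ib' has length 2
  'qaoekcfn' has length 8
Lengths in increasing order: 2 < 4 < 5 < 6 < 8
Listing the words in that order gives the answer.
Final answer: ['ib', 'zdqp', 'auudl', 'ktmdnd', 'qaoekcfn']


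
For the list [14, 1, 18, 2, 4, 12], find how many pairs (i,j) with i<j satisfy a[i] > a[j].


For each element, count the later elements that are smaller than it:
  14 (index 0): smaller elements after it = [1, 2, 4, 12] -> 4
  1 (index 1): smaller elements after it = [] -> 0
  18 (index 2): smaller elements after it = [2, 4, 12] -> 3
  2 (index 3): smaller elements after it = [] -> 0
  4 (index 4): smaller elements after it = [] -> 0
Total inversions = 4 + 0 + 3 + 0 + 0 = 7
Final answer: 7


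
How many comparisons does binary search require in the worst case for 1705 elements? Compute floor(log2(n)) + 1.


Binary search halves the search space each step.
Maximum comparisons = floor(log2(1705)) + 1
log2(1705) = 10.7356
floor(log2(1705)) = 10, so 10 + 1 = 11
Final answer: 11


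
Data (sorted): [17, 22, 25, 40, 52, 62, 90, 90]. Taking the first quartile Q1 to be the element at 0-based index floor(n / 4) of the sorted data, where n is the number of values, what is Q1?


The list has n = 8 elements.
Q1 index = floor(8 / 4) = floor(2) = 2
Counting from index 0 in the sorted data, the element at index 2 is 25.
Final answer: 25


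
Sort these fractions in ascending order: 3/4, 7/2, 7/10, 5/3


Convert to decimal for comparison:
  3/4 = 0.75
  7/2 = 3.5
  7/10 = 0.7
  5/3 = 1.6667
Decimals in increasing order: 0.7 < 0.75 < 1.6667 < 3.5
Writing each back as its fraction gives the sorted order.
Final answer: 7/10, 3/4, 5/3, 7/2


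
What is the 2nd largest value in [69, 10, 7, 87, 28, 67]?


Sort descending: [87, 69, 67, 28, 10, 7]
The 2nd element (1-indexed) is at index 1.
Value = 69
Final answer: 69


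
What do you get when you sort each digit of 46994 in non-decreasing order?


The number 46994 has digits: 4, 6, 9, 9, 4
Sorted: 4, 4, 6, 9, 9
Joining the sorted digits gives the result.
Final answer: 44699


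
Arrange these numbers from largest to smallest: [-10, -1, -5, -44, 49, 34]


Original list: [-10, -1, -5, -44, 49, 34]
Repeatedly take the largest remaining element:
  Remaining [-10, -1, -5, -44, 49, 34] -> largest is 49
  Remaining [-10, -1, -5, -44, 34] -> largest is 34
  Remaining [-10, -1, -5, -44] -> largest is -1
  Remaining [-10, -5, -44] -> largest is -5
  Remaining [-10, -44] -> largest is -10
  Remaining [-44] -> largest is -44
Collecting the picks in order gives the descending list.
Final answer: [49, 34, -1, -5, -10, -44]


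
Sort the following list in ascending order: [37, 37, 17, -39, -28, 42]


Original list: [37, 37, 17, -39, -28, 42]
Repeatedly take the smallest remaining element:
  Remaining [37, 37, 17, -39, -28, 42] -> smallest is -39
  Remaining [37, 37, 17, -28, 42] -> smallest is -28
  Remaining [37, 37, 17, 42] -> smallest is 17
  Remaining [37, 37, 42] -> smallest is 37
  Remaining [37, 42] -> smallest is 37
  Remaining [42] -> smallest is 42
Collecting the picks in order gives the sorted list.
Final answer: [-39, -28, 17, 37, 37, 42]


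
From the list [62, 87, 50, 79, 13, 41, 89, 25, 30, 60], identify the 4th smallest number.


Sort ascending: [13, 25, 30, 41, 50, 60, 62, 79, 87, 89]
The 4th element (1-indexed) is at index 3.
Value = 41
Final answer: 41


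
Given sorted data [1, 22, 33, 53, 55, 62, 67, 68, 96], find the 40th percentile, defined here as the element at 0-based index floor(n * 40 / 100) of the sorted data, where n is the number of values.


The dataset has n = 9 elements.
Index = floor(9 * 40 / 100) = floor(360 / 100) = floor(3.6) = 3
Counting from index 0 in the sorted data, the element at index 3 is 53.
Final answer: 53


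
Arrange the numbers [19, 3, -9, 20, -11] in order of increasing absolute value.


Compute absolute values:
  |19| = 19
  |3| = 3
  |-9| = 9
  |20| = 20
  |-11| = 11
Absolute values in increasing order: 3 < 9 < 11 < 19 < 20
Listing the original numbers in that order gives the answer.
Final answer: [3, -9, -11, 19, 20]


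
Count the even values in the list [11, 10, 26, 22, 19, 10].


Check each element:
  11 is odd
  10 is even
  26 is even
  22 is even
  19 is odd
  10 is even
Evens: [10, 26, 22, 10]
Count of evens = 4
Final answer: 4


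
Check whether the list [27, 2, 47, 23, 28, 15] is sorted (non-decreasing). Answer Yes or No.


Check consecutive pairs:
  27 <= 2? False
  2 <= 47? True
  47 <= 23? False
  23 <= 28? True
  28 <= 15? False
3 consecutive pair(s) are out of order, so the list is not sorted.
Final answer: No


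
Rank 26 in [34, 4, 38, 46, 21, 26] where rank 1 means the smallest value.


Sort ascending: [4, 21, 26, 34, 38, 46]
Find 26 in the sorted list.
26 is at position 3 (1-indexed).
Final answer: 3


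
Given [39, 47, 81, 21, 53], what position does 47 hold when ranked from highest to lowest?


Sort descending: [81, 53, 47, 39, 21]
Find 47 in the sorted list.
47 is at position 3.
Final answer: 3


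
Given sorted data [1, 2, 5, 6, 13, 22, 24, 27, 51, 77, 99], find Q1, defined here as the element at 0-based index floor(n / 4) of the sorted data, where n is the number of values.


The list has n = 11 elements.
Q1 index = floor(11 / 4) = floor(2.75) = 2
Counting from index 0 in the sorted data, the element at index 2 is 5.
Final answer: 5


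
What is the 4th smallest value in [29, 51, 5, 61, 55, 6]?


Sort ascending: [5, 6, 29, 51, 55, 61]
The 4th element (1-indexed) is at index 3.
Value = 51
Final answer: 51


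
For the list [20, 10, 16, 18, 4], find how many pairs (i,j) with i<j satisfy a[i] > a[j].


For each element, count the later elements that are smaller than it:
  20 (index 0): smaller elements after it = [10, 16, 18, 4] -> 4
  10 (index 1): smaller elements after it = [4] -> 1
  16 (index 2): smaller elements after it = [4] -> 1
  18 (index 3): smaller elements after it = [4] -> 1
Total inversions = 4 + 1 + 1 + 1 = 7
Final answer: 7


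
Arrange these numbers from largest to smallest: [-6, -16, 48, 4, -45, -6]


Original list: [-6, -16, 48, 4, -45, -6]
Repeatedly take the largest remaining element:
  Remaining [-6, -16, 48, 4, -45, -6] -> largest is 48
  Remaining [-6, -16, 4, -45, -6] -> largest is 4
  Remaining [-6, -16, -45, -6] -> largest is -6
  Remaining [-16, -45, -6] -> largest is -6
  Remaining [-16, -45] -> largest is -16
  Remaining [-45] -> largest is -45
Collecting the picks in order gives the descending list.
Final answer: [48, 4, -6, -6, -16, -45]


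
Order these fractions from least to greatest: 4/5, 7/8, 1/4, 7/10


Convert to decimal for comparison:
  4/5 = 0.8
  7/8 = 0.875
  1/4 = 0.25
  7/10 = 0.7
Decimals in increasing order: 0.25 < 0.7 < 0.8 < 0.875
Writing each back as its fraction gives the sorted order.
Final answer: 1/4, 7/10, 4/5, 7/8


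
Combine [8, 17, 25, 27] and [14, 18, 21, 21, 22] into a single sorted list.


List A: [8, 17, 25, 27]
List B: [14, 18, 21, 21, 22]
Repeatedly compare the front elements and take the smaller:
  8 vs 14 -> take 8
  17 vs 14 -> take 14
  17 vs 18 -> take 17
  25 vs 18 -> take 18
  25 vs 21 -> take 21
  25 vs 21 -> take 21
  25 vs 22 -> take 22
  B is exhausted; append the rest of A: [25, 27]
Final answer: [8, 14, 17, 18, 21, 21, 22, 25, 27]


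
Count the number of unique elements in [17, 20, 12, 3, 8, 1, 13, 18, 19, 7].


List all unique values:
Distinct values: [1, 3, 7, 8, 12, 13, 17, 18, 19, 20]
Count = 10
Final answer: 10


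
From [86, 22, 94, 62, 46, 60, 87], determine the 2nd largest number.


Sort descending: [94, 87, 86, 62, 60, 46, 22]
The 2nd element (1-indexed) is at index 1.
Value = 87
Final answer: 87


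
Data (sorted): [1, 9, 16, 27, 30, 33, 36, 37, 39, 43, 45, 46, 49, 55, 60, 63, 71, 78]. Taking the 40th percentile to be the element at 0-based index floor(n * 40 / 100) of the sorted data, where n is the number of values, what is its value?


The dataset has n = 18 elements.
Index = floor(18 * 40 / 100) = floor(720 / 100) = floor(7.2) = 7
Counting from index 0 in the sorted data, the element at index 7 is 37.
Final answer: 37


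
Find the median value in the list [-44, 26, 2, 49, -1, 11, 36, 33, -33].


First, sort the list: [-44, -33, -1, 2, 11, 26, 33, 36, 49]
The list has 9 elements (odd count).
The middle index is 4 (0-based), and the element there is 11.
Final answer: 11


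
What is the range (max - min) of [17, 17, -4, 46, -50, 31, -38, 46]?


Maximum value: 46
Minimum value: -50
Range = 46 - (-50) = 96
Final answer: 96


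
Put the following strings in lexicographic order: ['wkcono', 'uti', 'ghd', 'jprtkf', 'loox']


Compare strings character by character (the first differing letter decides):
  'ghd' < 'jprtkf' since 'g' < 'j' at position 1
  'jprtkf' < 'loox' since 'j' < 'l' at position 1
  'loox' < 'uti' since 'l' < 'u' at position 1
  'uti' < 'wkcono' since 'u' < 'w' at position 1
Chaining these comparisons gives the alphabetical order.
Final answer: ['ghd', 'jprtkf', 'loox', 'uti', 'wkcono']


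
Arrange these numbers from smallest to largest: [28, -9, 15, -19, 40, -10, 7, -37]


Original list: [28, -9, 15, -19, 40, -10, 7, -37]
Repeatedly take the smallest remaining element:
  Remaining [28, -9, 15, -19, 40, -10, 7, -37] -> smallest is -37
  Remaining [28, -9, 15, -19, 40, -10, 7] -> smallest is -19
  Remaining [28, -9, 15, 40, -10, 7] -> smallest is -10
  Remaining [28, -9, 15, 40, 7] -> smallest is -9
  Remaining [28, 15, 40, 7] -> smallest is 7
  Remaining [28, 15, 40] -> smallest is 15
  Remaining [28, 40] -> smallest is 28
  Remaining [40] -> smallest is 40
Collecting the picks in order gives the sorted list.
Final answer: [-37, -19, -10, -9, 7, 15, 28, 40]


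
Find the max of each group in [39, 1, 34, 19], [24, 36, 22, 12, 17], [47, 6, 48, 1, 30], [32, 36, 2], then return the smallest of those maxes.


Find max of each group:
  Group 1: [39, 1, 34, 19] -> max = 39
  Group 2: [24, 36, 22, 12, 17] -> max = 36
  Group 3: [47, 6, 48, 1, 30] -> max = 48
  Group 4: [32, 36, 2] -> max = 36
Maxes: [39, 36, 48, 36]
Minimum of maxes = 36
Final answer: 36


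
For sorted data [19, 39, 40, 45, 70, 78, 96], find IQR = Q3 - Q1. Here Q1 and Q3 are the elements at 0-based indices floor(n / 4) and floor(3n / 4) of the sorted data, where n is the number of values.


The data has n = 7 elements.
Q1 index = floor(7 / 4) = floor(1.75) = 1; Q3 index = floor(3 * 7 / 4) = floor(5.25) = 5
Q1 = element at index 1 = 39
Q3 = element at index 5 = 78
IQR = 78 - 39 = 39
Final answer: 39


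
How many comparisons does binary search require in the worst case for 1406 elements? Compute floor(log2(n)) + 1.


Binary search halves the search space each step.
Maximum comparisons = floor(log2(1406)) + 1
log2(1406) = 10.4574
floor(log2(1406)) = 10, so 10 + 1 = 11
Final answer: 11


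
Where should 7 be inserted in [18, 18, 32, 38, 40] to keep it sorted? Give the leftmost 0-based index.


List is sorted: [18, 18, 32, 38, 40]
We need the leftmost position where 7 can be inserted, i.e. the first index whose element is >= 7 (or the end of the list if none is).
Binary search with low=0, high=5 (0-based indices):
  low=0, high=5, mid=2: a[2]=32 >= 7, so high = 2
  low=0, high=2, mid=1: a[1]=18 >= 7, so high = 1
  low=0, high=1, mid=0: a[0]=18 >= 7, so high = 0
Now low = high = 0, so the insertion index is 0.
Final answer: 0


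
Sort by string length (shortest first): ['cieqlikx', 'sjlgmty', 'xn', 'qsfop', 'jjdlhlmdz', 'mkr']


Compute lengths:
  'cieqlikx' has length 8
  'sjlgmty' has length 7
  'xn' has length 2
  'qsfop' has length 5
  'jjdlhlmdz' has length 9
  'mkr' has length 3
Lengths in increasing order: 2 < 3 < 5 < 7 < 8 < 9
Listing the words in that order gives the answer.
Final answer: ['xn', 'mkr', 'qsfop', 'sjlgmty', 'cieqlikx', 'jjdlhlmdz']


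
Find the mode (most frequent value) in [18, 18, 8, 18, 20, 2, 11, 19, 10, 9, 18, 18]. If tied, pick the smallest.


Count the frequency of each value:
  2 appears 1 time(s)
  8 appears 1 time(s)
  9 appears 1 time(s)
  10 appears 1 time(s)
  11 appears 1 time(s)
  18 appears 5 time(s)
  19 appears 1 time(s)
  20 appears 1 time(s)
Maximum frequency is 5.
Only 18 reaches that frequency, so it is the mode.
Final answer: 18


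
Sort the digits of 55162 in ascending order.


The number 55162 has digits: 5, 5, 1, 6, 2
Sorted: 1, 2, 5, 5, 6
Joining the sorted digits gives the result.
Final answer: 12556


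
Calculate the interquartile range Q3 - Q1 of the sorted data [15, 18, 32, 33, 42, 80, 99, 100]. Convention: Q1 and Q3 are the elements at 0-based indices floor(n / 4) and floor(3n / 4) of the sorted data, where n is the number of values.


The data has n = 8 elements.
Q1 index = floor(8 / 4) = floor(2) = 2; Q3 index = floor(3 * 8 / 4) = floor(6) = 6
Q1 = element at index 2 = 32
Q3 = element at index 6 = 99
IQR = 99 - 32 = 67
Final answer: 67


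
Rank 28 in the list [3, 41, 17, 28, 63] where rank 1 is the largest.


Sort descending: [63, 41, 28, 17, 3]
Find 28 in the sorted list.
28 is at position 3.
Final answer: 3


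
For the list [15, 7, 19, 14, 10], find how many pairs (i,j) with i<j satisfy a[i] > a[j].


For each element, count the later elements that are smaller than it:
  15 (index 0): smaller elements after it = [7, 14, 10] -> 3
  7 (index 1): smaller elements after it = [] -> 0
  19 (index 2): smaller elements after it = [14, 10] -> 2
  14 (index 3): smaller elements after it = [10] -> 1
Total inversions = 3 + 0 + 2 + 1 = 6
Final answer: 6


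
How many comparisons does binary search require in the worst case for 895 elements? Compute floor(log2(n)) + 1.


Binary search halves the search space each step.
Maximum comparisons = floor(log2(895)) + 1
log2(895) = 9.8057
floor(log2(895)) = 9, so 9 + 1 = 10
Final answer: 10


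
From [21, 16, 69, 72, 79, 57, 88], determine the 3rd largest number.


Sort descending: [88, 79, 72, 69, 57, 21, 16]
The 3rd element (1-indexed) is at index 2.
Value = 72
Final answer: 72


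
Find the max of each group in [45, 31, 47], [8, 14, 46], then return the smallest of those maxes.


Find max of each group:
  Group 1: [45, 31, 47] -> max = 47
  Group 2: [8, 14, 46] -> max = 46
Maxes: [47, 46]
Minimum of maxes = 46
Final answer: 46


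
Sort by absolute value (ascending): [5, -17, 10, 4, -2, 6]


Compute absolute values:
  |5| = 5
  |-17| = 17
  |10| = 10
  |4| = 4
  |-2| = 2
  |6| = 6
Absolute values in increasing order: 2 < 4 < 5 < 6 < 10 < 17
Listing the original numbers in that order gives the answer.
Final answer: [-2, 4, 5, 6, 10, -17]


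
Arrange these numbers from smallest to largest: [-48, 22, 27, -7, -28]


Original list: [-48, 22, 27, -7, -28]
Repeatedly take the smallest remaining element:
  Remaining [-48, 22, 27, -7, -28] -> smallest is -48
  Remaining [22, 27, -7, -28] -> smallest is -28
  Remaining [22, 27, -7] -> smallest is -7
  Remaining [22, 27] -> smallest is 22
  Remaining [27] -> smallest is 27
Collecting the picks in order gives the sorted list.
Final answer: [-48, -28, -7, 22, 27]


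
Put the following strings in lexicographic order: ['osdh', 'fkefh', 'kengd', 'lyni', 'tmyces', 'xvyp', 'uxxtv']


Compare strings character by character (the first differing letter decides):
  'fkefh' < 'kengd' since 'f' < 'k' at position 1
  'kengd' < 'lyni' since 'k' < 'l' at position 1
  'lyni' < 'osdh' since 'l' < 'o' at position 1
  'osdh' < 'tmyces' since 'o' < 't' at position 1
  'tmyces' < 'uxxtv' since 't' < 'u' at position 1
  'uxxtv' < 'xvyp' since 'u' < 'x' at position 1
Chaining these comparisons gives the alphabetical order.
Final answer: ['fkefh', 'kengd', 'lyni', 'osdh', 'tmyces', 'uxxtv', 'xvyp']


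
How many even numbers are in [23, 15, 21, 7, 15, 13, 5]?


Check each element:
  23 is odd
  15 is odd
  21 is odd
  7 is odd
  15 is odd
  13 is odd
  5 is odd
Evens: []
Count of evens = 0
Final answer: 0


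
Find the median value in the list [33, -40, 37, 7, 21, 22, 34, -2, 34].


First, sort the list: [-40, -2, 7, 21, 22, 33, 34, 34, 37]
The list has 9 elements (odd count).
The middle index is 4 (0-based), and the element there is 22.
Final answer: 22


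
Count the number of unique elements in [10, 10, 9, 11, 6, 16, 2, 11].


List all unique values:
Distinct values: [2, 6, 9, 10, 11, 16]
Count = 6
Final answer: 6


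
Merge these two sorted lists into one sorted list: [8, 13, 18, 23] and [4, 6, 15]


List A: [8, 13, 18, 23]
List B: [4, 6, 15]
Repeatedly compare the front elements and take the smaller:
  8 vs 4 -> take 4
  8 vs 6 -> take 6
  8 vs 15 -> take 8
  13 vs 15 -> take 13
  18 vs 15 -> take 15
  B is exhausted; append the rest of A: [18, 23]
Final answer: [4, 6, 8, 13, 15, 18, 23]


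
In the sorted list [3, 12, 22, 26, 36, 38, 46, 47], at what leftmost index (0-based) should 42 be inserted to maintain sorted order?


List is sorted: [3, 12, 22, 26, 36, 38, 46, 47]
We need the leftmost position where 42 can be inserted, i.e. the first index whose element is >= 42 (or the end of the list if none is).
Binary search with low=0, high=8 (0-based indices):
  low=0, high=8, mid=4: a[4]=36 < 42, so low = 5
  low=5, high=8, mid=6: a[6]=46 >= 42, so high = 6
  low=5, high=6, mid=5: a[5]=38 < 42, so low = 6
Now low = high = 6, so the insertion index is 6.
Final answer: 6


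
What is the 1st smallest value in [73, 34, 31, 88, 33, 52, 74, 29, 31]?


Sort ascending: [29, 31, 31, 33, 34, 52, 73, 74, 88]
The 1st element (1-indexed) is at index 0.
Value = 29
Final answer: 29


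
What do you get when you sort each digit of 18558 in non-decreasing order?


The number 18558 has digits: 1, 8, 5, 5, 8
Sorted: 1, 5, 5, 8, 8
Joining the sorted digits gives the result.
Final answer: 15588


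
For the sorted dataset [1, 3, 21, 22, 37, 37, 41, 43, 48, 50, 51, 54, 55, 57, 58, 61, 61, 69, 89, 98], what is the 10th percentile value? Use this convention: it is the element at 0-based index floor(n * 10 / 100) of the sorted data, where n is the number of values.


The dataset has n = 20 elements.
Index = floor(20 * 10 / 100) = floor(200 / 100) = floor(2) = 2
Counting from index 0 in the sorted data, the element at index 2 is 21.
Final answer: 21


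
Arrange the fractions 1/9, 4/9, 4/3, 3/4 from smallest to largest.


Convert to decimal for comparison:
  1/9 = 0.1111
  4/9 = 0.4444
  4/3 = 1.3333
  3/4 = 0.75
Decimals in increasing order: 0.1111 < 0.4444 < 0.75 < 1.3333
Writing each back as its fraction gives the sorted order.
Final answer: 1/9, 4/9, 3/4, 4/3


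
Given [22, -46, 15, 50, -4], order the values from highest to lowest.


Original list: [22, -46, 15, 50, -4]
Repeatedly take the largest remaining element:
  Remaining [22, -46, 15, 50, -4] -> largest is 50
  Remaining [22, -46, 15, -4] -> largest is 22
  Remaining [-46, 15, -4] -> largest is 15
  Remaining [-46, -4] -> largest is -4
  Remaining [-46] -> largest is -46
Collecting the picks in order gives the descending list.
Final answer: [50, 22, 15, -4, -46]


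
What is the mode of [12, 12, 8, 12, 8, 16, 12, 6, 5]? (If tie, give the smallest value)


Count the frequency of each value:
  5 appears 1 time(s)
  6 appears 1 time(s)
  8 appears 2 time(s)
  12 appears 4 time(s)
  16 appears 1 time(s)
Maximum frequency is 4.
Only 12 reaches that frequency, so it is the mode.
Final answer: 12


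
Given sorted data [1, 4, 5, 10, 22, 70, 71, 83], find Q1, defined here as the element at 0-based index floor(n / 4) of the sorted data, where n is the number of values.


The list has n = 8 elements.
Q1 index = floor(8 / 4) = floor(2) = 2
Counting from index 0 in the sorted data, the element at index 2 is 5.
Final answer: 5


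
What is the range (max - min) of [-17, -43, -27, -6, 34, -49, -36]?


Maximum value: 34
Minimum value: -49
Range = 34 - (-49) = 83
Final answer: 83


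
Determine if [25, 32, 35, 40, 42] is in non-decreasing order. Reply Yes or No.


Check consecutive pairs:
  25 <= 32? True
  32 <= 35? True
  35 <= 40? True
  40 <= 42? True
Every consecutive pair is in order, so the list is non-decreasing.
Final answer: Yes


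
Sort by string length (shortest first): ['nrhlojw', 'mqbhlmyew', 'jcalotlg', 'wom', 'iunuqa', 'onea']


Compute lengths:
  'nrhlojw' has length 7
  'mqbhlmyew' has length 9
  'jcalotlg' has length 8
  'wom' has length 3
  'iunuqa' has length 6
  'onea' has length 4
Lengths in increasing order: 3 < 4 < 6 < 7 < 8 < 9
Listing the words in that order gives the answer.
Final answer: ['wom', 'onea', 'iunuqa', 'nrhlojw', 'jcalotlg', 'mqbhlmyew']


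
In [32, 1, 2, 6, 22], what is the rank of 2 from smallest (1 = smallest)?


Sort ascending: [1, 2, 6, 22, 32]
Find 2 in the sorted list.
2 is at position 2 (1-indexed).
Final answer: 2


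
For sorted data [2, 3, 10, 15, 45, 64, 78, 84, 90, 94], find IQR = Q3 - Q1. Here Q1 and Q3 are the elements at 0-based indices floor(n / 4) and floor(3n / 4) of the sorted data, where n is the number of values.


The data has n = 10 elements.
Q1 index = floor(10 / 4) = floor(2.5) = 2; Q3 index = floor(3 * 10 / 4) = floor(7.5) = 7
Q1 = element at index 2 = 10
Q3 = element at index 7 = 84
IQR = 84 - 10 = 74
Final answer: 74


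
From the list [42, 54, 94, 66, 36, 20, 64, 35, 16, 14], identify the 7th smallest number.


Sort ascending: [14, 16, 20, 35, 36, 42, 54, 64, 66, 94]
The 7th element (1-indexed) is at index 6.
Value = 54
Final answer: 54


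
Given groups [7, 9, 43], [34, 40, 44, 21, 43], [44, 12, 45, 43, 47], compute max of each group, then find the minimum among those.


Find max of each group:
  Group 1: [7, 9, 43] -> max = 43
  Group 2: [34, 40, 44, 21, 43] -> max = 44
  Group 3: [44, 12, 45, 43, 47] -> max = 47
Maxes: [43, 44, 47]
Minimum of maxes = 43
Final answer: 43


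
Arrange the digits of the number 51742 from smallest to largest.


The number 51742 has digits: 5, 1, 7, 4, 2
Sorted: 1, 2, 4, 5, 7
Joining the sorted digits gives the result.
Final answer: 12457


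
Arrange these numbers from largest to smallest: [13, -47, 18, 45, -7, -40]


Original list: [13, -47, 18, 45, -7, -40]
Repeatedly take the largest remaining element:
  Remaining [13, -47, 18, 45, -7, -40] -> largest is 45
  Remaining [13, -47, 18, -7, -40] -> largest is 18
  Remaining [13, -47, -7, -40] -> largest is 13
  Remaining [-47, -7, -40] -> largest is -7
  Remaining [-47, -40] -> largest is -40
  Remaining [-47] -> largest is -47
Collecting the picks in order gives the descending list.
Final answer: [45, 18, 13, -7, -40, -47]


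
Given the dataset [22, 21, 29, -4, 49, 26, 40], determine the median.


First, sort the list: [-4, 21, 22, 26, 29, 40, 49]
The list has 7 elements (odd count).
The middle index is 3 (0-based), and the element there is 26.
Final answer: 26


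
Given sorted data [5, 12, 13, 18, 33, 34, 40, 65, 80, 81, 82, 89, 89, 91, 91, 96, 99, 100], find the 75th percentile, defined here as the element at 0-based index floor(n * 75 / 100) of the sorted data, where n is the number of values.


The dataset has n = 18 elements.
Index = floor(18 * 75 / 100) = floor(1350 / 100) = floor(13.5) = 13
Counting from index 0 in the sorted data, the element at index 13 is 91.
Final answer: 91


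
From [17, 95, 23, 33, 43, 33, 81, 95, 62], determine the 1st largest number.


Sort descending: [95, 95, 81, 62, 43, 33, 33, 23, 17]
The 1st element (1-indexed) is at index 0.
Value = 95
Final answer: 95


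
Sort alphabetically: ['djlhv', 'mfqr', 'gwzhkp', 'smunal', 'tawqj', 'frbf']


Compare strings character by character (the first differing letter decides):
  'djlhv' < 'frbf' since 'd' < 'f' at position 1
  'frbf' < 'gwzhkp' since 'f' < 'g' at position 1
  'gwzhkp' < 'mfqr' since 'g' < 'm' at position 1
  'mfqr' < 'smunal' since 'm' < 's' at position 1
  'smunal' < 'tawqj' since 's' < 't' at position 1
Chaining these comparisons gives the alphabetical order.
Final answer: ['djlhv', 'frbf', 'gwzhkp', 'mfqr', 'smunal', 'tawqj']


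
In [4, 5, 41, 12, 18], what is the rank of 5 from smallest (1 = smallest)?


Sort ascending: [4, 5, 12, 18, 41]
Find 5 in the sorted list.
5 is at position 2 (1-indexed).
Final answer: 2


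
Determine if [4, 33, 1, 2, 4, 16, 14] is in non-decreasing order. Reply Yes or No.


Check consecutive pairs:
  4 <= 33? True
  33 <= 1? False
  1 <= 2? True
  2 <= 4? True
  4 <= 16? True
  16 <= 14? False
2 consecutive pair(s) are out of order, so the list is not sorted.
Final answer: No


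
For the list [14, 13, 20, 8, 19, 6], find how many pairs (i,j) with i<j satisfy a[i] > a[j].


For each element, count the later elements that are smaller than it:
  14 (index 0): smaller elements after it = [13, 8, 6] -> 3
  13 (index 1): smaller elements after it = [8, 6] -> 2
  20 (index 2): smaller elements after it = [8, 19, 6] -> 3
  8 (index 3): smaller elements after it = [6] -> 1
  19 (index 4): smaller elements after it = [6] -> 1
Total inversions = 3 + 2 + 3 + 1 + 1 = 10
Final answer: 10


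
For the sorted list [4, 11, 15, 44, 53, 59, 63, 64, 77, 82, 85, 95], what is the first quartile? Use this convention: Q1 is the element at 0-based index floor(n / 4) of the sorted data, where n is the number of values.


The list has n = 12 elements.
Q1 index = floor(12 / 4) = floor(3) = 3
Counting from index 0 in the sorted data, the element at index 3 is 44.
Final answer: 44


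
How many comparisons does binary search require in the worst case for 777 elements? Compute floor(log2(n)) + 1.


Binary search halves the search space each step.
Maximum comparisons = floor(log2(777)) + 1
log2(777) = 9.6018
floor(log2(777)) = 9, so 9 + 1 = 10
Final answer: 10


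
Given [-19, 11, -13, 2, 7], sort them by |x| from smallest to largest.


Compute absolute values:
  |-19| = 19
  |11| = 11
  |-13| = 13
  |2| = 2
  |7| = 7
Absolute values in increasing order: 2 < 7 < 11 < 13 < 19
Listing the original numbers in that order gives the answer.
Final answer: [2, 7, 11, -13, -19]


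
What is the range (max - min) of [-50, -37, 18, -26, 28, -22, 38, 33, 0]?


Maximum value: 38
Minimum value: -50
Range = 38 - (-50) = 88
Final answer: 88


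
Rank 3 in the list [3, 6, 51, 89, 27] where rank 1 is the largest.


Sort descending: [89, 51, 27, 6, 3]
Find 3 in the sorted list.
3 is at position 5.
Final answer: 5


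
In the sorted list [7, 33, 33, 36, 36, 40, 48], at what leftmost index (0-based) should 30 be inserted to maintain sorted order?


List is sorted: [7, 33, 33, 36, 36, 40, 48]
We need the leftmost position where 30 can be inserted, i.e. the first index whose element is >= 30 (or the end of the list if none is).
Binary search with low=0, high=7 (0-based indices):
  low=0, high=7, mid=3: a[3]=36 >= 30, so high = 3
  low=0, high=3, mid=1: a[1]=33 >= 30, so high = 1
  low=0, high=1, mid=0: a[0]=7 < 30, so low = 1
Now low = high = 1, so the insertion index is 1.
Final answer: 1
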